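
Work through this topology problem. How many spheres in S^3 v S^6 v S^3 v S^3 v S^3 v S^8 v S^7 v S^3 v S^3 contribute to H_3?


For a wedge of spheres, H_k (k>0) is free on one generator per sphere of dimension k.
Spheres of dimension 3: count = 6.
b_3 = 6

6


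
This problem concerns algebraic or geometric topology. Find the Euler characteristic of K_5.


K_5: V = 5, E = C(5,2) = 10.
chi = V - E = 5 - 10 = -5

-5


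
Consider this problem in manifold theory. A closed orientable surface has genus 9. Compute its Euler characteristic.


For a closed orientable surface of genus g: chi = 2 - 2g.
Here g = 9.
chi = 2 - 2*9 = 2 - 18 = -16

-16


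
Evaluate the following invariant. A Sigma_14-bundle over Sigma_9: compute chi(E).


For a fiber bundle F -> E -> B (with CW structure): chi(E) = chi(B) * chi(F).
chi(Sigma_9) = -16, chi(Sigma_14) = -26.
chi(E) = (-16) * (-26) = 416

416


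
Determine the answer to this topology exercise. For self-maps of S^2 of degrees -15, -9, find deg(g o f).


Degree is multiplicative under composition: deg(g o f) = deg(g) * deg(f).
= -9 * -15 = 135

135


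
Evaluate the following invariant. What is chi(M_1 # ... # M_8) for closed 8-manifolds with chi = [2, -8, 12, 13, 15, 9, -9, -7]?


For n-manifolds: chi(A#B) = chi(A) + chi(B) - chi(S^8).
chi(S^8) = 1 + (-1)^8 = 2.
chi(#) = (sum chi_i) - (8-1)*chi(S^8) = 27 - 7*2 = 13

13


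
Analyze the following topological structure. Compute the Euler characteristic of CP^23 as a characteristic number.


For any closed oriented manifold, <e(TM),[M]> = chi(M).
chi(CP^23) = 23+1 = 24

24


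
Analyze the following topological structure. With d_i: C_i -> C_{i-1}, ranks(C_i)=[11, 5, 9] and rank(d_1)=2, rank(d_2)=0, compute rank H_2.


rank H_k = rank(ker d_k) - rank(im d_{k+1}).
rank(ker d_2) = rank(C_2) - rank(d_2) = 9 - 0 = 9.
rank(im d_{2+1}) = 0.
rank H_2 = 9 - 0 = 9

9


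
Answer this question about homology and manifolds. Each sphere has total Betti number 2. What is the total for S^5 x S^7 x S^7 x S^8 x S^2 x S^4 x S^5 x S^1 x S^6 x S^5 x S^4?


Total Betti number is multiplicative under products.
Each S^d (d>=1) has total Betti number 2.
There are 11 sphere factors.
Total = 2^11 = 2048

2048


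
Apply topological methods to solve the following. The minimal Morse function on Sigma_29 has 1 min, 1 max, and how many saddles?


A perfect Morse function has m_k = b_k.
For Sigma_29: b_0=1, b_1=2g=58, b_2=1.
Saddles m_1 = 2g = 58

58


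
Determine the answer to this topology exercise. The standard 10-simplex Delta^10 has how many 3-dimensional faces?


Delta^10 has 10+1 vertices. A 3-face is a choice of 3+1 vertices.
f_3 = C(10+1, 3+1) = C(11,4) = 330

330


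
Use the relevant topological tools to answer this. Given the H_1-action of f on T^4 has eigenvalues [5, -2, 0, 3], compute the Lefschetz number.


For a torus self-map: L(f) = det(I - A) where A acts on H_1.
L(f) = (1-5) * (1--2) * (1-0) * (1-3) = -4 * 3 * 1 * -2 = 24

24


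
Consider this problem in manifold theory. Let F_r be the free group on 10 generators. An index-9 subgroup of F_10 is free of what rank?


Nielsen-Schreier: an index-n subgroup of F_r is free of rank 1 + n(r-1).
Equivalently: chi(cover) = n*chi(base); chi(vee_r S^1) = 1 - 10 = -9.
chi(E) = 9*(-9) = -81; rank = 1 - chi(E) = 1 - (-81) = 82.
rank = 1 + 9*(10-1) = 1 + 81 = 82

82


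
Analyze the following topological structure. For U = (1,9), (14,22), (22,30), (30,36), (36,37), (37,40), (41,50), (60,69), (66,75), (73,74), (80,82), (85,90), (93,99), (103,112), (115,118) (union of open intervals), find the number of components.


Sort and merge overlapping open intervals.
Merged: (1,9), (14,22), (22,30), (30,36), (36,37), (37,40), (41,50), (60,75), (80,82), (85,90), (93,99), (103,112), (115,118).
Number of components = 13

13


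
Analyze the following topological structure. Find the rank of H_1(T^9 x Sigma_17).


pi_1(A x B) = pi_1(A) x pi_1(B); rank of abelianization = b_1.
b_1(T^9) = 9, b_1(Sigma_17) = 2*17 = 34.
b_1(product) = 9 + 34 = 43

43


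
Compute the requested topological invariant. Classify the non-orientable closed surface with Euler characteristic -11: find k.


chi = 2 - k for closed non-orientable surfaces with k crosscaps.
-11 = 2 - k
k = 2 - (-11) = 13

13


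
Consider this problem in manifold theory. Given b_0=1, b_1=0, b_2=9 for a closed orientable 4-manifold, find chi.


By Poincare duality b_k = b_{4-k}, so full Betti numbers: b_0=1, b_1=0, b_2=9, b_3=0, b_4=1.
chi = sum (-1)^k b_k = 11

11


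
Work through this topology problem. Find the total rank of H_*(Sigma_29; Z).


For Sigma_29: b_0 = 1, b_1 = 2g = 58, b_2 = 1.
Total = 1 + 58 + 1 = 60

60


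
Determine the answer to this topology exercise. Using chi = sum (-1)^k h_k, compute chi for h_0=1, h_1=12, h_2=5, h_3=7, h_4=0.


Handles of index k contribute (-1)^k to chi (same as CW cells).
chi = (1) + (-12) + (5) + (-7) + (0) = -13

-13


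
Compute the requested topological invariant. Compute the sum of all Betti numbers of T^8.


b_k(T^8) = C(8,k), so the sum over k is sum_k C(8,k) = 2^8.
Total = 2^8 = 256

256


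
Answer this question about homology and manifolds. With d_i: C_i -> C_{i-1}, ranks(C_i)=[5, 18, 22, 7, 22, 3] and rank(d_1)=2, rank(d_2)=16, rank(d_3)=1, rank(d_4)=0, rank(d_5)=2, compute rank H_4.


rank H_k = rank(ker d_k) - rank(im d_{k+1}).
rank(ker d_4) = rank(C_4) - rank(d_4) = 22 - 0 = 22.
rank(im d_{4+1}) = 2.
rank H_4 = 22 - 2 = 20

20


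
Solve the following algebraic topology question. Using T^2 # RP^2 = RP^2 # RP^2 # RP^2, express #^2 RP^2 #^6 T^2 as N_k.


Since a >= 1, the sum is non-orientable; each T^2 can be replaced by RP^2 # RP^2 (since T^2#RP^2 = 3RP^2).
Total crosscaps k = 2 + 2*6 = 14.
Check via chi: chi = 2*1 + 6*0 - (2+6-1)*2 = -12 = 2 - k = -12. Consistent.

14


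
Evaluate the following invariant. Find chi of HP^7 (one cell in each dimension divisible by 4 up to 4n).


HP^7 has one cell in each dimension 0, 4, ..., 4*7 (7+1 cells, all even-dim).
chi = 7 + 1 = 8

8


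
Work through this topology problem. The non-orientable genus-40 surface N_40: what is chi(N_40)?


For a non-orientable closed surface with k crosscaps: chi = 2 - k.
Here k = 40.
chi = 2 - 40 = -38

-38


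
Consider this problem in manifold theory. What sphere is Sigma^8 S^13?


Each suspension raises dimension by 1: Sigma S^n = S^{n+1}.
Sigma^8 S^13 = S^{13+8} = S^21

21


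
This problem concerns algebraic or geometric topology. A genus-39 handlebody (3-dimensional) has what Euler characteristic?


A genus-g handlebody deformation retracts to a wedge of g circles.
chi(vee_g S^1) = 1 - g.
chi(H_39) = 1 - 39 = -38

-38


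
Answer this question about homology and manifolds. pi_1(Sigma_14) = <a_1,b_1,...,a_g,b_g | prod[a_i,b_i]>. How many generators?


Standard presentation: pi_1(Sigma_g) = <a_1,b_1,...,a_g,b_g | [a_1,b_1]...[a_g,b_g] = 1>.
Number of generators = 2g = 2*14 = 28

28


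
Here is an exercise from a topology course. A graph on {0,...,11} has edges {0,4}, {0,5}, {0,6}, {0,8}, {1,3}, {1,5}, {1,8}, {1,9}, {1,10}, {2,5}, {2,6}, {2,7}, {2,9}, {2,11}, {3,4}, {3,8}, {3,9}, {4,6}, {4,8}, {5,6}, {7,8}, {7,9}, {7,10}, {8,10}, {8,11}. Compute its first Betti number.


b_1 = E - V + (number of components).
E = 25, V = 12, components = 1.
b_1 = 25 - 12 + 1 = 14

14


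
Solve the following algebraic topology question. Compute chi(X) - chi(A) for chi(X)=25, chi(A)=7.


Relative Euler characteristic: chi(X, A) = chi(X) - chi(A).
= 25 - (7) = 18

18


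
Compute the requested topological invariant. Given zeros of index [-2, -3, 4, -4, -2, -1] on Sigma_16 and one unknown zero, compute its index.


Poincare-Hopf: sum of indices = chi(M).
chi(Sigma_16) = 2 - 2*16 = -30.
Sum of known indices = -8.
x = chi - (sum known) = -30 - (-8) = -22

-22


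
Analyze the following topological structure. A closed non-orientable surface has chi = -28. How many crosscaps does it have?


chi = 2 - k for closed non-orientable surfaces with k crosscaps.
-28 = 2 - k
k = 2 - (-28) = 30

30


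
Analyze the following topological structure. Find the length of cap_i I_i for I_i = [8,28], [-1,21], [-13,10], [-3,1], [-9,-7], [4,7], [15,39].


Intersection = [max(a_i), min(b_i)] = [15, -7].
Since 15 > -7, the intersection is empty.
Length = 0

0


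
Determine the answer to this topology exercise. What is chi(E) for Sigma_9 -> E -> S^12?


chi(S^12) = 2 (n even), chi(Sigma_9) = 2 - 2*9 = -16.
chi(E) = 2 * (-16) = -32

-32


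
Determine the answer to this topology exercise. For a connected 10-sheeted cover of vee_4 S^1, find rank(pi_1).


Nielsen-Schreier: an index-n subgroup of F_r is free of rank 1 + n(r-1).
Equivalently: chi(cover) = n*chi(base); chi(vee_r S^1) = 1 - 4 = -3.
chi(E) = 10*(-3) = -30; rank = 1 - chi(E) = 1 - (-30) = 31.
rank = 1 + 10*(4-1) = 1 + 30 = 31

31


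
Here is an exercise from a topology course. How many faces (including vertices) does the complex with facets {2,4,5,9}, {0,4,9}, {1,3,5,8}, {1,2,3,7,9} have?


Each maximal simplex on m vertices has 2^m - 1 nonempty faces.
Take the union (dedupe shared faces).
Total distinct faces = 58

58


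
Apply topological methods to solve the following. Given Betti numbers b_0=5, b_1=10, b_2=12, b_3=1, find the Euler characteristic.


chi = sum_k (-1)^k b_k.
= (5) + (-10) + (12) + (-1)
= 6

6


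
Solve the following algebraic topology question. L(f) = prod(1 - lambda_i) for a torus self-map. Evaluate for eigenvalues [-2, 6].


For a torus self-map: L(f) = det(I - A) where A acts on H_1.
L(f) = (1--2) * (1-6) = 3 * -5 = -15

-15


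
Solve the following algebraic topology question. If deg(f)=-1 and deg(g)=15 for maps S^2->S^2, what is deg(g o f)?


Degree is multiplicative under composition: deg(g o f) = deg(g) * deg(f).
= 15 * -1 = -15

-15


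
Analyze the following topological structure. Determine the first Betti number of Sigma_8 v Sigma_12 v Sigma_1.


For a wedge X v Y: reduced H_k(X v Y) = H_k(X) + H_k(Y).
Each Sigma_g contributes b_1 = 2g.
b_1 = 16 + 24 + 2 = 42

42


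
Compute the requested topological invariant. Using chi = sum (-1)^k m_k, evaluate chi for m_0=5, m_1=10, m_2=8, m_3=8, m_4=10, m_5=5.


Morse theory: chi(M) = sum_k (-1)^k m_k where m_k = #(index-k critical points).
= (5) + (-10) + (8) + (-8) + (10) + (-5) = 0

0


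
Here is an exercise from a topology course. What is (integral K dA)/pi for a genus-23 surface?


Gauss-Bonnet: integral K dA = 2*pi*chi(M).
chi(Sigma_23) = 2 - 2*23 = -44.
(integral K dA)/pi = 2*chi = 2*(-44) = -88

-88


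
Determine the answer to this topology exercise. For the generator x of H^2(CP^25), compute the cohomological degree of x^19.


|x| = 2 in H^*(CP^n).
|x^19| = 19 * |x| = 19 * 2 = 38

38


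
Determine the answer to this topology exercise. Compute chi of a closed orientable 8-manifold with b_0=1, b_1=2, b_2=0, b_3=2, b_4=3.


By Poincare duality b_k = b_{8-k}, so full Betti numbers: b_0=1, b_1=2, b_2=0, b_3=2, b_4=3, b_5=2, b_6=0, b_7=2, b_8=1.
chi = sum (-1)^k b_k = -3

-3


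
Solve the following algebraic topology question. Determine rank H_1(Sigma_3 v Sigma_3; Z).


For a wedge: H_1(A v B) = H_1(A) + H_1(B).
b_1(Sigma_3) = 6, b_1(Sigma_3) = 6.
b_1 = 6 + 6 = 12

12


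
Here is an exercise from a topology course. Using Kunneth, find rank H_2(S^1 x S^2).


Each S^d has Poincare polynomial 1 + t^d.
The product S^1 x S^2 has Poincare polynomial prod(1+t^d_i).
Expanding: b_0=1, b_1=1, b_2=1, b_3=1.
b_2 = 1

1


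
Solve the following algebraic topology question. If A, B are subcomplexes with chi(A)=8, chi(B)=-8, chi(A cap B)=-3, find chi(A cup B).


chi(A cup B) = chi(A) + chi(B) - chi(A cap B)
= 8 + (-8) - (-3)
= 3

3


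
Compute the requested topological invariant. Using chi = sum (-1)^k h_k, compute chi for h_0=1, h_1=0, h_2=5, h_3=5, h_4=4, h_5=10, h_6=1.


Handles of index k contribute (-1)^k to chi (same as CW cells).
chi = (1) + (0) + (5) + (-5) + (4) + (-10) + (1) = -4

-4


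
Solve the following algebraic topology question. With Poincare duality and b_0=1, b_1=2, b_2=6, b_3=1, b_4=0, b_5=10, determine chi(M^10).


By Poincare duality b_k = b_{10-k}, so full Betti numbers: b_0=1, b_1=2, b_2=6, b_3=1, b_4=0, b_5=10, b_6=0, b_7=1, b_8=6, b_9=2, b_10=1.
chi = sum (-1)^k b_k = -2

-2


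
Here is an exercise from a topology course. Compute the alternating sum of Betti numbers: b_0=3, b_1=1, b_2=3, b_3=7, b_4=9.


chi = sum_k (-1)^k b_k.
= (3) + (-1) + (3) + (-7) + (9)
= 7

7


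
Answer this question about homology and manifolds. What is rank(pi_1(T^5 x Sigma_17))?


pi_1(A x B) = pi_1(A) x pi_1(B); rank of abelianization = b_1.
b_1(T^5) = 5, b_1(Sigma_17) = 2*17 = 34.
b_1(product) = 5 + 34 = 39

39


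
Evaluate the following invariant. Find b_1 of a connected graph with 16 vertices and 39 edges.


For a connected graph: rank(pi_1) = b_1 = E - V + 1 = 1 - chi.
chi = V - E = 16 - 39 = -23.
rank = 1 - (-23) = 39 - 16 + 1 = 24

24


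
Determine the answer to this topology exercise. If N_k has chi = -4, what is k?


chi = 2 - k for closed non-orientable surfaces with k crosscaps.
-4 = 2 - k
k = 2 - (-4) = 6

6


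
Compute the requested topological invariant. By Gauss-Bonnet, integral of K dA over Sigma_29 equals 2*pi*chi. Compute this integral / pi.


Gauss-Bonnet: integral K dA = 2*pi*chi(M).
chi(Sigma_29) = 2 - 2*29 = -56.
(integral K dA)/pi = 2*chi = 2*(-56) = -112

-112


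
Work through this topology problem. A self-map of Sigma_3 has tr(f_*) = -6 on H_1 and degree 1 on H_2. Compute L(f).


L(f) = tr(f_0*) - tr(f_1*) + tr(f_2*).
= 1 - (-6) + (1)
= 8

8


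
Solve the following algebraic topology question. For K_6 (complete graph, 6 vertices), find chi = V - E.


K_6: V = 6, E = C(6,2) = 15.
chi = V - E = 6 - 15 = -9

-9


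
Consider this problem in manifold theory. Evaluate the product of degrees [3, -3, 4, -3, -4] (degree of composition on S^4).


Degree is multiplicative: deg(composition) = product of degrees.
= (3) * (-3) * (4) * (-3) * (-4) = -432

-432


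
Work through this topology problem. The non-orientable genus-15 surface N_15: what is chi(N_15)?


For a non-orientable closed surface with k crosscaps: chi = 2 - k.
Here k = 15.
chi = 2 - 15 = -13

-13


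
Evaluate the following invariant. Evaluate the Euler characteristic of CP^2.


CP^2 has one cell in each even dimension 0, 2, ..., 2*2 (2+1 cells total).
All cells are even-dimensional, so chi = number of cells.
chi = 2 + 1 = 3

3


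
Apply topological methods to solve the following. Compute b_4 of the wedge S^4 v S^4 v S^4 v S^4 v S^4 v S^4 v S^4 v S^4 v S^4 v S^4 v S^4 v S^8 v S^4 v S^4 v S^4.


For a wedge of spheres, H_k (k>0) is free on one generator per sphere of dimension k.
Spheres of dimension 4: count = 14.
b_4 = 14

14


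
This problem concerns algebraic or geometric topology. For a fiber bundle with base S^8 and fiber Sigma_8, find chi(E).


chi(S^8) = 2 (n even), chi(Sigma_8) = 2 - 2*8 = -14.
chi(E) = 2 * (-14) = -28

-28


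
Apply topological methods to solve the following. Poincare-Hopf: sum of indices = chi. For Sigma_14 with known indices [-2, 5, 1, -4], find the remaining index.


Poincare-Hopf: sum of indices = chi(M).
chi(Sigma_14) = 2 - 2*14 = -26.
Sum of known indices = 0.
x = chi - (sum known) = -26 - (0) = -26

-26


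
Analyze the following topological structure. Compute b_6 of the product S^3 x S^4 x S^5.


Each S^d has Poincare polynomial 1 + t^d.
The product S^3 x S^4 x S^5 has Poincare polynomial prod(1+t^d_i).
Expanding: b_0=1, b_3=1, b_4=1, b_5=1, b_7=1, b_8=1, b_9=1, b_12=1.
b_6 = 0

0


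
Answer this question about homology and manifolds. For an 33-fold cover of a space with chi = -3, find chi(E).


For a finite covering: chi(E) = (number of sheets) * chi(B).
chi(E) = 33 * (-3) = -99

-99


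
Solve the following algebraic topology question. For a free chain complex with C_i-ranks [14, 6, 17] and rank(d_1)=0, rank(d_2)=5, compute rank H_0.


rank H_k = rank(ker d_k) - rank(im d_{k+1}).
rank(ker d_0) = rank(C_0) - rank(d_0) = 14 - 0 = 14.
rank(im d_{0+1}) = 0.
rank H_0 = 14 - 0 = 14

14


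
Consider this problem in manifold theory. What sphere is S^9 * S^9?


Join of spheres: S^m * S^n = S^{m+n+1}.
dim = 9 + 9 + 1 = 19

19


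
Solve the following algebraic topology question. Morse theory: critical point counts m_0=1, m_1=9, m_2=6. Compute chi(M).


Morse theory: chi(M) = sum_k (-1)^k m_k where m_k = #(index-k critical points).
= (1) + (-9) + (6) = -2

-2


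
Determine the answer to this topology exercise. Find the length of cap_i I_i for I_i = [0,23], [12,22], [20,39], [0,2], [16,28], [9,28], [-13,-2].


Intersection = [max(a_i), min(b_i)] = [20, -2].
Since 20 > -2, the intersection is empty.
Length = 0

0


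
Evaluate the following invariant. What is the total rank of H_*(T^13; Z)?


b_k(T^13) = C(13,k), so the sum over k is sum_k C(13,k) = 2^13.
Total = 2^13 = 8192

8192


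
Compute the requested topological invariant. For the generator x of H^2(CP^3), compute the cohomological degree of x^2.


|x| = 2 in H^*(CP^n).
|x^2| = 2 * |x| = 2 * 2 = 4

4


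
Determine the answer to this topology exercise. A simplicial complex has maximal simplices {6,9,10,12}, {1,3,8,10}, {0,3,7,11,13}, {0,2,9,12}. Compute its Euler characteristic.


Enumerate all faces; f-vector: f_0=12, f_1=27, f_2=22, f_3=8, f_4=1.
chi = sum (-1)^k f_k = 0

0


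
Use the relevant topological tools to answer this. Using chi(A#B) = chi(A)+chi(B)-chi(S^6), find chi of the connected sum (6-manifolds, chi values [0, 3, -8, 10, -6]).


For n-manifolds: chi(A#B) = chi(A) + chi(B) - chi(S^6).
chi(S^6) = 1 + (-1)^6 = 2.
chi(#) = (sum chi_i) - (5-1)*chi(S^6) = -1 - 4*2 = -9

-9


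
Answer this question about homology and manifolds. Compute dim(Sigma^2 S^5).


Each suspension raises dimension by 1: Sigma S^n = S^{n+1}.
Sigma^2 S^5 = S^{5+2} = S^7

7


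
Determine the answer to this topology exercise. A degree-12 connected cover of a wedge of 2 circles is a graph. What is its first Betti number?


Nielsen-Schreier: an index-n subgroup of F_r is free of rank 1 + n(r-1).
Equivalently: chi(cover) = n*chi(base); chi(vee_r S^1) = 1 - 2 = -1.
chi(E) = 12*(-1) = -12; rank = 1 - chi(E) = 1 - (-12) = 13.
rank = 1 + 12*(2-1) = 1 + 12 = 13

13


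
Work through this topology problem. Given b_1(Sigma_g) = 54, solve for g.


For a closed orientable surface: b_1 = 2g.
54 = 2g
g = 54 / 2 = 27

27


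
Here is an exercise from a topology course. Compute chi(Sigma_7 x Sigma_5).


chi(Sigma_7) = 2 - 2*7 = -12
chi(Sigma_5) = 2 - 2*5 = -8
chi(product) = (-12) * (-8) = 96

96


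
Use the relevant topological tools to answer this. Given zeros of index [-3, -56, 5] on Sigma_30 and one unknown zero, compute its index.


Poincare-Hopf: sum of indices = chi(M).
chi(Sigma_30) = 2 - 2*30 = -58.
Sum of known indices = -54.
x = chi - (sum known) = -58 - (-54) = -4

-4


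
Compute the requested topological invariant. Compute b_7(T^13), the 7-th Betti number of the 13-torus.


By the Kunneth formula, b_k(T^n) = C(n,k).
b_7(T^13) = C(13,7).
C(13,7) = 13!/(7!*6!) = 1716

1716


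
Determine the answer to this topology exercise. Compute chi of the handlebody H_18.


A genus-g handlebody deformation retracts to a wedge of g circles.
chi(vee_g S^1) = 1 - g.
chi(H_18) = 1 - 18 = -17

-17


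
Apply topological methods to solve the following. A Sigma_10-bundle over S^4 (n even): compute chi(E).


chi(S^4) = 2 (n even), chi(Sigma_10) = 2 - 2*10 = -18.
chi(E) = 2 * (-18) = -36

-36


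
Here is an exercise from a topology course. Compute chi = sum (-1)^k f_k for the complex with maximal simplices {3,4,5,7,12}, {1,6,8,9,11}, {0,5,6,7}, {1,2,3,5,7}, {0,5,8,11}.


Enumerate all faces; f-vector: f_0=12, f_1=36, f_2=37, f_3=17, f_4=3.
chi = sum (-1)^k f_k = -1

-1


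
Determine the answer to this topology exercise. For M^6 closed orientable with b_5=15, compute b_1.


Poincare duality for closed orientable n-manifolds: b_k = b_{n-k}.
Here n = 6, so b_1 = b_5 = 15

15


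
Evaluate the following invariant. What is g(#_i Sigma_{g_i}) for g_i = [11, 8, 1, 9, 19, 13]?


Genus is additive under connected sum of orientable surfaces.
g = 11 + 8 + 1 + 9 + 19 + 13 = 61

61


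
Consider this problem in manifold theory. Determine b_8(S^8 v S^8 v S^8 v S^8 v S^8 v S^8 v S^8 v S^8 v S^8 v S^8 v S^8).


For a wedge of spheres, H_k (k>0) is free on one generator per sphere of dimension k.
Spheres of dimension 8: count = 11.
b_8 = 11

11


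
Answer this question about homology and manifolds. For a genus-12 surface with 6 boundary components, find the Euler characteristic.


For a compact orientable surface with genus g and b boundary components: chi = 2 - 2g - b.
chi = 2 - 2*12 - 6 = 2 - 24 - 6 = -28

-28


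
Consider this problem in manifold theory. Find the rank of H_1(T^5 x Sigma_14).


pi_1(A x B) = pi_1(A) x pi_1(B); rank of abelianization = b_1.
b_1(T^5) = 5, b_1(Sigma_14) = 2*14 = 28.
b_1(product) = 5 + 28 = 33

33


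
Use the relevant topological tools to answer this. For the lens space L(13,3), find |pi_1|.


pi_1(L(p,q)) = Z/pZ for any q coprime to p.
|pi_1(L(13,3))| = 13

13


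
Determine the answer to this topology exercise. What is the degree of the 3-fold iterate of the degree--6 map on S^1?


deg(f) = -6. Degree is multiplicative: deg(f^3) = (deg f)^3.
deg(f^3) = (-6)^3 = -216

-216


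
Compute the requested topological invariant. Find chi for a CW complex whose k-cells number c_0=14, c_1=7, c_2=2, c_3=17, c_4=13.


chi = sum_k (-1)^k c_k.
= (-1)^0*14 + (-1)^1*7 + (-1)^2*2 + (-1)^3*17 + (-1)^4*13
= (14) + (-7) + (2) + (-17) + (13)
= 5

5


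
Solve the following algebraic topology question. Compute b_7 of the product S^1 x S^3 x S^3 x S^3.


Each S^d has Poincare polynomial 1 + t^d.
The product S^1 x S^3 x S^3 x S^3 has Poincare polynomial prod(1+t^d_i).
Expanding: b_0=1, b_1=1, b_3=3, b_4=3, b_6=3, b_7=3, b_9=1, b_10=1.
b_7 = 3

3


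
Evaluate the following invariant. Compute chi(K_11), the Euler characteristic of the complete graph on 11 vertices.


K_11: V = 11, E = C(11,2) = 55.
chi = V - E = 11 - 55 = -44

-44


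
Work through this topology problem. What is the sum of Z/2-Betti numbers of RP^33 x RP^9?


dim H^*(RP^n; Z/2) = n+1 (one Z/2 in each degree 0..n).
Total Betti number is multiplicative.
Total = (33+1) * (9+1) = 34 * 10 = 340

340


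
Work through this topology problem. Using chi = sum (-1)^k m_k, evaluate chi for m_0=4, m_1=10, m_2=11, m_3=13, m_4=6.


Morse theory: chi(M) = sum_k (-1)^k m_k where m_k = #(index-k critical points).
= (4) + (-10) + (11) + (-13) + (6) = -2

-2


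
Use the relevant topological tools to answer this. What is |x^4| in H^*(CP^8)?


|x| = 2 in H^*(CP^n).
|x^4| = 4 * |x| = 4 * 2 = 8

8


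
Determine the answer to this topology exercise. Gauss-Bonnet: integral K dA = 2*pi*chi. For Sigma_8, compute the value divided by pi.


Gauss-Bonnet: integral K dA = 2*pi*chi(M).
chi(Sigma_8) = 2 - 2*8 = -14.
(integral K dA)/pi = 2*chi = 2*(-14) = -28

-28


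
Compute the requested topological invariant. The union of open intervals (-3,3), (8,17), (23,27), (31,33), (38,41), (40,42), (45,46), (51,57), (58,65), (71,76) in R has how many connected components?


Sort and merge overlapping open intervals.
Merged: (-3,3), (8,17), (23,27), (31,33), (38,42), (45,46), (51,57), (58,65), (71,76).
Number of components = 9

9


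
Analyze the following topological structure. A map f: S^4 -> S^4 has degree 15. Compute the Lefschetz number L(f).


On S^4: L(f) = tr(f_0*) + (-1)^4 tr(f_4*) = 1 + (-1)^4 * deg(f).
L(f) = 1 + (-1)^4 * 15 = 1 + 15 = 16

16


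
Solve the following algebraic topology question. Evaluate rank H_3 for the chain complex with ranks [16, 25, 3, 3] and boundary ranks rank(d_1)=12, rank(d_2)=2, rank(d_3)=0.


rank H_k = rank(ker d_k) - rank(im d_{k+1}).
rank(ker d_3) = rank(C_3) - rank(d_3) = 3 - 0 = 3.
rank(im d_{3+1}) = 0.
rank H_3 = 3 - 0 = 3

3


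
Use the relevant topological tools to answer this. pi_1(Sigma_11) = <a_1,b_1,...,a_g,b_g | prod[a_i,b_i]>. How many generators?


Standard presentation: pi_1(Sigma_g) = <a_1,b_1,...,a_g,b_g | [a_1,b_1]...[a_g,b_g] = 1>.
Number of generators = 2g = 2*11 = 22

22


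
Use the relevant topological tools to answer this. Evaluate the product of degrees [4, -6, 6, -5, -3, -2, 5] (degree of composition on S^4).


Degree is multiplicative: deg(composition) = product of degrees.
= (4) * (-6) * (6) * (-5) * (-3) * (-2) * (5) = 21600

21600


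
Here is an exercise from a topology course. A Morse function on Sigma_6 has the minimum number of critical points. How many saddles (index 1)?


A perfect Morse function has m_k = b_k.
For Sigma_6: b_0=1, b_1=2g=12, b_2=1.
Saddles m_1 = 2g = 12

12


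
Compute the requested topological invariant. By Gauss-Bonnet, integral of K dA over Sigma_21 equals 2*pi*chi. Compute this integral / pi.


Gauss-Bonnet: integral K dA = 2*pi*chi(M).
chi(Sigma_21) = 2 - 2*21 = -40.
(integral K dA)/pi = 2*chi = 2*(-40) = -80

-80


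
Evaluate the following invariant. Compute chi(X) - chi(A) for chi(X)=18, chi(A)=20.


Relative Euler characteristic: chi(X, A) = chi(X) - chi(A).
= 18 - (20) = -2

-2


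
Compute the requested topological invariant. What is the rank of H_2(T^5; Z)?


By the Kunneth formula, b_k(T^n) = C(n,k).
b_2(T^5) = C(5,2).
C(5,2) = 5!/(2!*3!) = 10

10


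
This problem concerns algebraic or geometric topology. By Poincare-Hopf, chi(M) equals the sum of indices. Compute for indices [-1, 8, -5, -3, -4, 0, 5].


Poincare-Hopf: chi(M) = sum of indices of zeros.
chi = (-1) + (8) + (-5) + (-3) + (-4) + (0) + (5) = 0

0


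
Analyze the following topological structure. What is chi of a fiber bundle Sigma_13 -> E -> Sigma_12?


For a fiber bundle F -> E -> B (with CW structure): chi(E) = chi(B) * chi(F).
chi(Sigma_12) = -22, chi(Sigma_13) = -24.
chi(E) = (-22) * (-24) = 528

528


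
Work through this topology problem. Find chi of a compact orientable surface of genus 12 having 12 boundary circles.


For a compact orientable surface with genus g and b boundary components: chi = 2 - 2g - b.
chi = 2 - 2*12 - 12 = 2 - 24 - 12 = -34

-34


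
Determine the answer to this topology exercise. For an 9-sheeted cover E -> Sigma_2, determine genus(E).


For an n-sheeted cover: chi(E) = n * chi(B).
chi(Sigma_2) = 2 - 2*2 = -2.
chi(E) = 9 * (-2) = -18.
genus(E) = (2 - chi(E))/2 = (2 - (-18))/2 = 20/2 = 10

10


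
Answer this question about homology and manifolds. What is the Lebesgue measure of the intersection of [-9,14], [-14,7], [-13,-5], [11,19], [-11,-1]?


Intersection = [max(a_i), min(b_i)] = [11, -5].
Since 11 > -5, the intersection is empty.
Length = 0

0


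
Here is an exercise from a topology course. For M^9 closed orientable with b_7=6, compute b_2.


Poincare duality for closed orientable n-manifolds: b_k = b_{n-k}.
Here n = 9, so b_2 = b_7 = 6

6


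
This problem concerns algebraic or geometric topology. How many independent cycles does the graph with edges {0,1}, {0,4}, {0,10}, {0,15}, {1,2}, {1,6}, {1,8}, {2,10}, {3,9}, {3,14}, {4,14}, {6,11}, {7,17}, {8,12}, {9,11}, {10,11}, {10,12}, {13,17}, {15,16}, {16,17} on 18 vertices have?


b_1 = E - V + (number of components).
E = 20, V = 18, components = 2.
b_1 = 20 - 18 + 2 = 4

4


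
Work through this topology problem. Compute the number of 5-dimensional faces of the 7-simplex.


Delta^7 has 7+1 vertices. A 5-face is a choice of 5+1 vertices.
f_5 = C(7+1, 5+1) = C(8,6) = 28

28


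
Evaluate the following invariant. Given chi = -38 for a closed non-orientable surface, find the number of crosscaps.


chi = 2 - k for closed non-orientable surfaces with k crosscaps.
-38 = 2 - k
k = 2 - (-38) = 40

40


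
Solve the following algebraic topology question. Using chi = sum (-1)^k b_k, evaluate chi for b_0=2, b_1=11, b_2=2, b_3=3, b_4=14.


chi = sum_k (-1)^k b_k.
= (2) + (-11) + (2) + (-3) + (14)
= 4

4


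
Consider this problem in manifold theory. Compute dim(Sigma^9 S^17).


Each suspension raises dimension by 1: Sigma S^n = S^{n+1}.
Sigma^9 S^17 = S^{17+9} = S^26

26


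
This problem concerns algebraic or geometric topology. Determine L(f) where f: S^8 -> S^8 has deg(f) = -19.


On S^8: L(f) = tr(f_0*) + (-1)^8 tr(f_8*) = 1 + (-1)^8 * deg(f).
L(f) = 1 + (-1)^8 * -19 = 1 + -19 = -18

-18


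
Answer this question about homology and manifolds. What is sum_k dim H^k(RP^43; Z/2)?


H^k(RP^43; Z/2) = Z/2 for each 0 <= k <= 43.
Total dimension = 43 + 1 = 44

44


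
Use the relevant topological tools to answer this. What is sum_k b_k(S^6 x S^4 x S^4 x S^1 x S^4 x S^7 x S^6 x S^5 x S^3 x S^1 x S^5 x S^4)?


Total Betti number is multiplicative under products.
Each S^d (d>=1) has total Betti number 2.
There are 12 sphere factors.
Total = 2^12 = 4096

4096


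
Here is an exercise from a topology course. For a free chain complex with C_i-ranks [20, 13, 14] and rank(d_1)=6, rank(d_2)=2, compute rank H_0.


rank H_k = rank(ker d_k) - rank(im d_{k+1}).
rank(ker d_0) = rank(C_0) - rank(d_0) = 20 - 0 = 20.
rank(im d_{0+1}) = 6.
rank H_0 = 20 - 6 = 14

14


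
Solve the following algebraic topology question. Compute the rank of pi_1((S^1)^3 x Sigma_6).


pi_1(A x B) = pi_1(A) x pi_1(B); rank of abelianization = b_1.
b_1(T^3) = 3, b_1(Sigma_6) = 2*6 = 12.
b_1(product) = 3 + 12 = 15

15


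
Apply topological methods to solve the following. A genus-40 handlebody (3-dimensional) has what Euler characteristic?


A genus-g handlebody deformation retracts to a wedge of g circles.
chi(vee_g S^1) = 1 - g.
chi(H_40) = 1 - 40 = -39

-39


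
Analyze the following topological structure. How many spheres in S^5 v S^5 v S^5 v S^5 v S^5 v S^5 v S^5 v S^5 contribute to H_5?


For a wedge of spheres, H_k (k>0) is free on one generator per sphere of dimension k.
Spheres of dimension 5: count = 8.
b_5 = 8

8


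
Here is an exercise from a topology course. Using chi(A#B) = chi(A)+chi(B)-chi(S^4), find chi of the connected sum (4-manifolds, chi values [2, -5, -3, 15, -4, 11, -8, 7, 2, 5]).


For n-manifolds: chi(A#B) = chi(A) + chi(B) - chi(S^4).
chi(S^4) = 1 + (-1)^4 = 2.
chi(#) = (sum chi_i) - (10-1)*chi(S^4) = 22 - 9*2 = 4

4


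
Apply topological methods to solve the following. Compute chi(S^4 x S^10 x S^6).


chi is multiplicative: chi(X x Y) = chi(X) chi(Y).
Each even-dim sphere has chi = 2. There are 3 factors.
chi = 2^3 = 8

8


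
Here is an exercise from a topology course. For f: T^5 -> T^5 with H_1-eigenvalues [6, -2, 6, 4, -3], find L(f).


For a torus self-map: L(f) = det(I - A) where A acts on H_1.
L(f) = (1-6) * (1--2) * (1-6) * (1-4) * (1--3) = -5 * 3 * -5 * -3 * 4 = -900

-900


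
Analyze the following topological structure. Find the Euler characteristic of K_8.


K_8: V = 8, E = C(8,2) = 28.
chi = V - E = 8 - 28 = -20

-20


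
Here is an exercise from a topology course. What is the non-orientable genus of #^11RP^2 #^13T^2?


Since a >= 1, the sum is non-orientable; each T^2 can be replaced by RP^2 # RP^2 (since T^2#RP^2 = 3RP^2).
Total crosscaps k = 11 + 2*13 = 37.
Check via chi: chi = 11*1 + 13*0 - (11+13-1)*2 = -35 = 2 - k = -35. Consistent.

37


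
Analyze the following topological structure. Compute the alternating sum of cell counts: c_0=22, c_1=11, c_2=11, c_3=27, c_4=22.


chi = sum_k (-1)^k c_k.
= (-1)^0*22 + (-1)^1*11 + (-1)^2*11 + (-1)^3*27 + (-1)^4*22
= (22) + (-11) + (11) + (-27) + (22)
= 17

17


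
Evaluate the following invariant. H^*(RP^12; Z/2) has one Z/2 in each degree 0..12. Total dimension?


H^k(RP^12; Z/2) = Z/2 for each 0 <= k <= 12.
Total dimension = 12 + 1 = 13

13


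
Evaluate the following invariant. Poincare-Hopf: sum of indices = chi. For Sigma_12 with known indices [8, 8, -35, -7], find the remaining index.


Poincare-Hopf: sum of indices = chi(M).
chi(Sigma_12) = 2 - 2*12 = -22.
Sum of known indices = -26.
x = chi - (sum known) = -22 - (-26) = 4

4


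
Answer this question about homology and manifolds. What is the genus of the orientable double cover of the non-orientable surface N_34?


chi(N_34) = 2 - 34 = -32.
Double cover: chi(Sigma_g) = 2 * chi(N_34) = 2*(-32) = -64.
2 - 2g = -64, so g = (2 - (-64))/2 = 66/2 = 33

33


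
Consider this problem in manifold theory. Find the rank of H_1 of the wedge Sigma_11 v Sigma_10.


For a wedge: H_1(A v B) = H_1(A) + H_1(B).
b_1(Sigma_11) = 22, b_1(Sigma_10) = 20.
b_1 = 22 + 20 = 42

42


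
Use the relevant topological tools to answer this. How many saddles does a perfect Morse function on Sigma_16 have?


A perfect Morse function has m_k = b_k.
For Sigma_16: b_0=1, b_1=2g=32, b_2=1.
Saddles m_1 = 2g = 32

32


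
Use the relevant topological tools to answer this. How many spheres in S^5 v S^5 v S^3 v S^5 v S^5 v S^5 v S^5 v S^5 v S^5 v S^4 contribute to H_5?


For a wedge of spheres, H_k (k>0) is free on one generator per sphere of dimension k.
Spheres of dimension 5: count = 8.
b_5 = 8

8


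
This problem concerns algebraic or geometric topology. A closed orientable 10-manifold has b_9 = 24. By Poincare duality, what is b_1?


Poincare duality for closed orientable n-manifolds: b_k = b_{n-k}.
Here n = 10, so b_1 = b_9 = 24

24


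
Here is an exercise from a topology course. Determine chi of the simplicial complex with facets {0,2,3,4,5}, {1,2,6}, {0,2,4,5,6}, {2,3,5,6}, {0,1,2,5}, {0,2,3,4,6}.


Enumerate all faces; f-vector: f_0=7, f_1=19, f_2=24, f_3=14, f_4=3.
chi = sum (-1)^k f_k = 1

1


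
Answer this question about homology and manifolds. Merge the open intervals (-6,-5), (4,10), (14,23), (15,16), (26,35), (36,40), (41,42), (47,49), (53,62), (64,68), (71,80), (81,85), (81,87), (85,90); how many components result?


Sort and merge overlapping open intervals.
Merged: (-6,-5), (4,10), (14,23), (26,35), (36,40), (41,42), (47,49), (53,62), (64,68), (71,80), (81,90).
Number of components = 11

11


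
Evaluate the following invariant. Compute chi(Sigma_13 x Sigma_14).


chi(Sigma_13) = 2 - 2*13 = -24
chi(Sigma_14) = 2 - 2*14 = -26
chi(product) = (-24) * (-26) = 624

624


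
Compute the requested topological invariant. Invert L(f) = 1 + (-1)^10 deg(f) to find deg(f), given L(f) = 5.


L(f) = 1 + (-1)^10 deg(f) on S^10.
5 = 1 + (-1)^10 * deg(f)
(-1)^10 * deg(f) = 4
deg(f) = 4

4


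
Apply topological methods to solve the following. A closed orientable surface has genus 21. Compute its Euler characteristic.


For a closed orientable surface of genus g: chi = 2 - 2g.
Here g = 21.
chi = 2 - 2*21 = 2 - 42 = -40

-40


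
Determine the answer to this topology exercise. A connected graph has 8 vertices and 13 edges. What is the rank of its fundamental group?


For a connected graph: rank(pi_1) = b_1 = E - V + 1 = 1 - chi.
chi = V - E = 8 - 13 = -5.
rank = 1 - (-5) = 13 - 8 + 1 = 6

6


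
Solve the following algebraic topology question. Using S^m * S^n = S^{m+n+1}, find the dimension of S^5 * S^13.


Join of spheres: S^m * S^n = S^{m+n+1}.
dim = 5 + 13 + 1 = 19

19


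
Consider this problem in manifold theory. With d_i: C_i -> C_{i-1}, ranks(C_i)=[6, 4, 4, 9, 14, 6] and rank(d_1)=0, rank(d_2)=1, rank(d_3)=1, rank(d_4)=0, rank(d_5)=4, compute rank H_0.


rank H_k = rank(ker d_k) - rank(im d_{k+1}).
rank(ker d_0) = rank(C_0) - rank(d_0) = 6 - 0 = 6.
rank(im d_{0+1}) = 0.
rank H_0 = 6 - 0 = 6

6


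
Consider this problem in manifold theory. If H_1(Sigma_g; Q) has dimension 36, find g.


For a closed orientable surface: b_1 = 2g.
36 = 2g
g = 36 / 2 = 18

18


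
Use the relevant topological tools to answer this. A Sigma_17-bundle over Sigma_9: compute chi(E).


For a fiber bundle F -> E -> B (with CW structure): chi(E) = chi(B) * chi(F).
chi(Sigma_9) = -16, chi(Sigma_17) = -32.
chi(E) = (-16) * (-32) = 512

512


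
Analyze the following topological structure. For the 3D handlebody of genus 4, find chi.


A genus-g handlebody deformation retracts to a wedge of g circles.
chi(vee_g S^1) = 1 - g.
chi(H_4) = 1 - 4 = -3

-3


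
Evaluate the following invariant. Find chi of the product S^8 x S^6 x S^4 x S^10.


chi is multiplicative: chi(X x Y) = chi(X) chi(Y).
Each even-dim sphere has chi = 2. There are 4 factors.
chi = 2^4 = 16

16


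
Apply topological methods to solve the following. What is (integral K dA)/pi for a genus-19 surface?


Gauss-Bonnet: integral K dA = 2*pi*chi(M).
chi(Sigma_19) = 2 - 2*19 = -36.
(integral K dA)/pi = 2*chi = 2*(-36) = -72

-72


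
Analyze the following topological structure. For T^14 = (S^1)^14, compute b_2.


By the Kunneth formula, b_k(T^n) = C(n,k).
b_2(T^14) = C(14,2).
C(14,2) = 14!/(2!*12!) = 91

91


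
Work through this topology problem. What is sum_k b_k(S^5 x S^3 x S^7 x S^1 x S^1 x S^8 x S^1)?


Total Betti number is multiplicative under products.
Each S^d (d>=1) has total Betti number 2.
There are 7 sphere factors.
Total = 2^7 = 128

128


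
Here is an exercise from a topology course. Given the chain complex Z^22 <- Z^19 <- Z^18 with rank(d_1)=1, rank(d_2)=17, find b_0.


rank H_k = rank(ker d_k) - rank(im d_{k+1}).
rank(ker d_0) = rank(C_0) - rank(d_0) = 22 - 0 = 22.
rank(im d_{0+1}) = 1.
rank H_0 = 22 - 1 = 21

21


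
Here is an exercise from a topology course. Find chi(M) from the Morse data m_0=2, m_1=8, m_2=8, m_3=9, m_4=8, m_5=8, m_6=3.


Morse theory: chi(M) = sum_k (-1)^k m_k where m_k = #(index-k critical points).
= (2) + (-8) + (8) + (-9) + (8) + (-8) + (3) = -4

-4


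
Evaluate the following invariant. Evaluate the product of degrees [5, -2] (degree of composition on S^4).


Degree is multiplicative: deg(composition) = product of degrees.
= (5) * (-2) = -10

-10


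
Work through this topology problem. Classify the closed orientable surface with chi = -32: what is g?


chi = 2 - 2g for closed orientable surfaces.
-32 = 2 - 2g
2g = 2 - (-32) = 34
g = 17

17


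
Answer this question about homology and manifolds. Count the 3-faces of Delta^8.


Delta^8 has 8+1 vertices. A 3-face is a choice of 3+1 vertices.
f_3 = C(8+1, 3+1) = C(9,4) = 126

126


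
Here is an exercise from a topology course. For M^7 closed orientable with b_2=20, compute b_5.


Poincare duality for closed orientable n-manifolds: b_k = b_{n-k}.
Here n = 7, so b_5 = b_2 = 20

20


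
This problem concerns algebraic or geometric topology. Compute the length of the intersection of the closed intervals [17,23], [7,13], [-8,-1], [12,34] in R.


Intersection = [max(a_i), min(b_i)] = [17, -1].
Since 17 > -1, the intersection is empty.
Length = 0

0


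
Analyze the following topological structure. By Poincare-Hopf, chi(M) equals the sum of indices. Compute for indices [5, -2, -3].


Poincare-Hopf: chi(M) = sum of indices of zeros.
chi = (5) + (-2) + (-3) = 0

0


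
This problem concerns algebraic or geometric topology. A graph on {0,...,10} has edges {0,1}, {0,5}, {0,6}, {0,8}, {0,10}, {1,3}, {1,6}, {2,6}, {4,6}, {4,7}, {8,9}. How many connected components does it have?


Run DFS/union-find over 11 vertices.
V = 11, E = 11.
Number of components = 1

1


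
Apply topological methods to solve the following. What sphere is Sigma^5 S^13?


Each suspension raises dimension by 1: Sigma S^n = S^{n+1}.
Sigma^5 S^13 = S^{13+5} = S^18

18


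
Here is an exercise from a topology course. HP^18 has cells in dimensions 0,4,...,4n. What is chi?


HP^18 has one cell in each dimension 0, 4, ..., 4*18 (18+1 cells, all even-dim).
chi = 18 + 1 = 19

19
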